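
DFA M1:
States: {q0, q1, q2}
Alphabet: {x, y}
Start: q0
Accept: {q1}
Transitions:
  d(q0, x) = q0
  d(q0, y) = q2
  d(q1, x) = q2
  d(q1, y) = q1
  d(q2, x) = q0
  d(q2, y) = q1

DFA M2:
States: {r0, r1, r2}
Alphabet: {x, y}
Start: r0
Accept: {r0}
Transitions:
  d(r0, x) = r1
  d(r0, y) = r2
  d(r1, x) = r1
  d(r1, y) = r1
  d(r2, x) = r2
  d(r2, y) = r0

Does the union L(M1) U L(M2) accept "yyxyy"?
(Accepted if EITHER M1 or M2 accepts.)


M1: final=q1 accepted=True
M2: final=r1 accepted=False

Yes, union accepts


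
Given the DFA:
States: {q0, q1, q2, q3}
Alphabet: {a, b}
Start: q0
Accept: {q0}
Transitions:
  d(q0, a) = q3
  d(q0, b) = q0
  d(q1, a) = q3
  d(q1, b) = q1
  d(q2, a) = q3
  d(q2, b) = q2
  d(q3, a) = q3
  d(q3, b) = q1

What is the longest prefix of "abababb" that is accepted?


Run the DFA, marking each prefix where the state is accepting:
  "" -> q0 [accept]
  "a" -> q3 [reject]
  "ab" -> q1 [reject]
  "aba" -> q3 [reject]
  "abab" -> q1 [reject]
  "ababa" -> q3 [reject]
  "ababab" -> q1 [reject]
  "abababb" -> q1 [reject]

""


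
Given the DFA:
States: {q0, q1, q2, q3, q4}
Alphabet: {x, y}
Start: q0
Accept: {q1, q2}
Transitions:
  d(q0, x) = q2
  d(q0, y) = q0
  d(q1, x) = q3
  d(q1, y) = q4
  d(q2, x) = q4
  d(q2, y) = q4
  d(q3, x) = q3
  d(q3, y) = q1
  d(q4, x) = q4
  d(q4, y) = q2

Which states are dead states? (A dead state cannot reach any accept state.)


Forward reachability from each state:
  q0 -> reaches accept state q2 (live)
  q1 -> reaches accept state q1 (live)
  q2 -> reaches accept state q2 (live)
  q3 -> reaches accept state q1 (live)
  q4 -> reaches accept state q2 (live)

None (all states can reach an accept state)


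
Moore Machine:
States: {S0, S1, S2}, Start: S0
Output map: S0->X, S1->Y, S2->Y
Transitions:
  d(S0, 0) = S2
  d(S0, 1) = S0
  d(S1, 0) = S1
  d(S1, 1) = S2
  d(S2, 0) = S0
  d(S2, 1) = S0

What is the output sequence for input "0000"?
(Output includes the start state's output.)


Start: S0 (output X)
  --0--> S2 (output Y)
  --0--> S0 (output X)
  --0--> S2 (output Y)
  --0--> S0 (output X)

"XYXYX"


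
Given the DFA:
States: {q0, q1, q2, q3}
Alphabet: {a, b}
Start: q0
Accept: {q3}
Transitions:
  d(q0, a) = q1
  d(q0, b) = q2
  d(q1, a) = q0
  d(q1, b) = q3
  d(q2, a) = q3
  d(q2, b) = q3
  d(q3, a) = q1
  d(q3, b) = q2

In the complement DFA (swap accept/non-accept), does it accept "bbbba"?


Trace: q0 -> q2 -> q3 -> q2 -> q3 -> q1
Final: q1
Original accept: {q3}
Complement: q1 is not in original accept

Yes, complement accepts (original rejects)


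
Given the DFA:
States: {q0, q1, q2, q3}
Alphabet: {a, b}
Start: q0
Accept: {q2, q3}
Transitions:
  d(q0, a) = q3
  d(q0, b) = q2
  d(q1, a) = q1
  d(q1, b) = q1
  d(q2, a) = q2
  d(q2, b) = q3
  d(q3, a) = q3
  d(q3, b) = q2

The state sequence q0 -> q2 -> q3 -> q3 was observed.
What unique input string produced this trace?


Trace back each transition to find the symbol:
  q0 --[b]--> q2
  q2 --[b]--> q3
  q3 --[a]--> q3

"bba"


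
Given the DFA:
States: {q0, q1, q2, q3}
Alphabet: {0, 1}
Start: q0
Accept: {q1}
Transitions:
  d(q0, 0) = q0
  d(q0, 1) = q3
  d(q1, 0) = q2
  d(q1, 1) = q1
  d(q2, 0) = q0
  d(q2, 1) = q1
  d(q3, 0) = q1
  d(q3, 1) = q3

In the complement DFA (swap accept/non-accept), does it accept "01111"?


Trace: q0 -> q0 -> q3 -> q3 -> q3 -> q3
Final: q3
Original accept: {q1}
Complement: q3 is not in original accept

Yes, complement accepts (original rejects)


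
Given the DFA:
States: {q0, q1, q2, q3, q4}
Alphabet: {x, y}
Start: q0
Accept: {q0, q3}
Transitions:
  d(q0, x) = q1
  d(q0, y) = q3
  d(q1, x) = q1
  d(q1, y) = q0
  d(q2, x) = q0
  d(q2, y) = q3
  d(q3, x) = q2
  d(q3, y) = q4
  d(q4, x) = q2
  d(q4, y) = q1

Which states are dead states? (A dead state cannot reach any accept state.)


Forward reachability from each state:
  q0 -> reaches accept state q0 (live)
  q1 -> reaches accept state q0 (live)
  q2 -> reaches accept state q0 (live)
  q3 -> reaches accept state q0 (live)
  q4 -> reaches accept state q0 (live)

None (all states can reach an accept state)


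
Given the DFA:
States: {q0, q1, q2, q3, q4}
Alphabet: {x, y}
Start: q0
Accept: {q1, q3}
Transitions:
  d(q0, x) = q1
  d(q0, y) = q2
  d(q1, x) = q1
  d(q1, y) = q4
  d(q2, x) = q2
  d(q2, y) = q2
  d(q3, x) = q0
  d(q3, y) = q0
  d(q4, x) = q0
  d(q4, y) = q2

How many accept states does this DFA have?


Accept states listed: {q1, q3}
Counting: q1(1) q3(2)

2


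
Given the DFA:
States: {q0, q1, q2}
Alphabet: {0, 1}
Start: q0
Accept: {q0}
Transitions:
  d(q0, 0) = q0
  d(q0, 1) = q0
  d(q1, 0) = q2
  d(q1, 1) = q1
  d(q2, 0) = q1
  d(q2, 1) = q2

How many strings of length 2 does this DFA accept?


Enumerating all length-2 strings:
  "00" -> q0 [accept]
  "01" -> q0 [accept]
  "10" -> q0 [accept]
  "11" -> q0 [accept]

4 out of 4


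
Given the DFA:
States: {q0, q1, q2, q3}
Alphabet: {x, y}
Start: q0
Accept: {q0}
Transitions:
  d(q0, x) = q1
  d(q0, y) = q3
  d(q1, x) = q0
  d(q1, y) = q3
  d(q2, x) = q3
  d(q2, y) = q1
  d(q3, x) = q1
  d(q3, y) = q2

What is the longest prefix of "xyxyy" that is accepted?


Run the DFA, marking each prefix where the state is accepting:
  "" -> q0 [accept]
  "x" -> q1 [reject]
  "xy" -> q3 [reject]
  "xyx" -> q1 [reject]
  "xyxy" -> q3 [reject]
  "xyxyy" -> q2 [reject]

""


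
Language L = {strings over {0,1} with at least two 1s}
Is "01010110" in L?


count('1') = 4

Yes, "01010110" is in L


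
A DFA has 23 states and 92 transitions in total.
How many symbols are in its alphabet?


Each state has exactly one transition per symbol.
|alphabet| = transitions / states = 92 / 23 = 4

4


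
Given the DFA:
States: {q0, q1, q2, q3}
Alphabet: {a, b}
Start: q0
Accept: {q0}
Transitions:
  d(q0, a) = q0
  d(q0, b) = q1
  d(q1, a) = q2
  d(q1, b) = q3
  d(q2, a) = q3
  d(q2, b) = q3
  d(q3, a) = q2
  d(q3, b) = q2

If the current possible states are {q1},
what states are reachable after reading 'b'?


Apply transition on 'b' from each current state:
  d(q1, b) = q3

{q3}


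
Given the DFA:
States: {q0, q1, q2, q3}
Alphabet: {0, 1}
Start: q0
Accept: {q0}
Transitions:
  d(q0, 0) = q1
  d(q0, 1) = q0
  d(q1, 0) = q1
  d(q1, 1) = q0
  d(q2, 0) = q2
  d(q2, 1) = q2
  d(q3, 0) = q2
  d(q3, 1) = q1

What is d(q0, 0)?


Looking up transition d(q0, 0)

q1


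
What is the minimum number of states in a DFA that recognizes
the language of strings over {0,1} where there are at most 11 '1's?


States: count = 0, 1, ..., 11 (all accepting; 12 states), plus a dead state for count > 11.
Total: 12 + 1 = 13.

13


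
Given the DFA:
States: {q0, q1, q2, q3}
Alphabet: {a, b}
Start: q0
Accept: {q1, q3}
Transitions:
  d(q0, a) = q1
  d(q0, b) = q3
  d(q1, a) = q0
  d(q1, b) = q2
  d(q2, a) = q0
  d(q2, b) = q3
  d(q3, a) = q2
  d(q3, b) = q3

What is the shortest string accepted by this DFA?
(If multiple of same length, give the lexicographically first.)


BFS by string length (lex-first path to each state shown):
  len 0: q0<-""
  len 1: q1<-"a", q3<-"b"
Found accept state at length 1.

"a"


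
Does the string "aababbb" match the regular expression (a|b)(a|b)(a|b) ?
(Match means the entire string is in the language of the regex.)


|string| = 7; first = 'a'; last = 'b'

No, "aababbb" does not match (a|b)(a|b)(a|b)


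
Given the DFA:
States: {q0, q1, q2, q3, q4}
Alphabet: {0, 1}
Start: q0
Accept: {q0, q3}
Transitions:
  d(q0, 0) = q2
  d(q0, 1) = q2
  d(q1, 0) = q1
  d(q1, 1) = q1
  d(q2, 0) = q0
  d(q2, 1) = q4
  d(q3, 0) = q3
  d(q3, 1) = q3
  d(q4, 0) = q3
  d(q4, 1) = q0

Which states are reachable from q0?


BFS from q0:
  layer 0: {q0}
  layer 1: {q2}
  layer 2: {q4}
  layer 3: {q3}

{q0, q2, q3, q4}


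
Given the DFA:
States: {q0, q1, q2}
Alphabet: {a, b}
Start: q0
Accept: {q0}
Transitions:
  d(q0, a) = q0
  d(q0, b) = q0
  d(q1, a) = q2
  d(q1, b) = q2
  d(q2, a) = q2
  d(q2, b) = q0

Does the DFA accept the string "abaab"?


Trace: q0 -> q0 -> q0 -> q0 -> q0 -> q0
Final state: q0
Accept states: {q0}

Yes, accepted (final state q0 is an accept state)


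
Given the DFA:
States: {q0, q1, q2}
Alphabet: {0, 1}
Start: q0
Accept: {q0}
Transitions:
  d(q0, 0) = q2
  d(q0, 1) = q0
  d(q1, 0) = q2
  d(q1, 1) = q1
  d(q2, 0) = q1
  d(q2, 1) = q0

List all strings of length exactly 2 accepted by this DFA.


All strings of length 2: 4 total
Accepted: 2

"01", "11"


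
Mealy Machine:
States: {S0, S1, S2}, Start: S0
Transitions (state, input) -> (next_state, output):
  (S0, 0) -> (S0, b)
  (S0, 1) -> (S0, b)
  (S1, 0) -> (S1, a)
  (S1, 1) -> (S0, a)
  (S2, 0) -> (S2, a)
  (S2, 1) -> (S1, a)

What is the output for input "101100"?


Step-by-step:
  (S0, 1) -> (S0, b)
  (S0, 0) -> (S0, b)
  (S0, 1) -> (S0, b)
  (S0, 1) -> (S0, b)
  (S0, 0) -> (S0, b)
  (S0, 0) -> (S0, b)

"bbbbbb"


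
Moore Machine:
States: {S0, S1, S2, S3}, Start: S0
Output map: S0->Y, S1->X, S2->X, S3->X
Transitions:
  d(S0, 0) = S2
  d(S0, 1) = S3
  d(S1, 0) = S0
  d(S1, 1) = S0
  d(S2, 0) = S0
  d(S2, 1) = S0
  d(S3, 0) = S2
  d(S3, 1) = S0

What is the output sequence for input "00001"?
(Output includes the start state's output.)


Start: S0 (output Y)
  --0--> S2 (output X)
  --0--> S0 (output Y)
  --0--> S2 (output X)
  --0--> S0 (output Y)
  --1--> S3 (output X)

"YXYXYX"


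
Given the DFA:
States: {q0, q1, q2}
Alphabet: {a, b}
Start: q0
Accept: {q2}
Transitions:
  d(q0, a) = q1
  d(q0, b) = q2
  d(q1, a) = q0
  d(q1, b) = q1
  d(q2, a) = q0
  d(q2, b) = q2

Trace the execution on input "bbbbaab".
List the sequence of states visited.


Input: bbbbaab
d(q0, b) = q2
d(q2, b) = q2
d(q2, b) = q2
d(q2, b) = q2
d(q2, a) = q0
d(q0, a) = q1
d(q1, b) = q1


q0 -> q2 -> q2 -> q2 -> q2 -> q0 -> q1 -> q1


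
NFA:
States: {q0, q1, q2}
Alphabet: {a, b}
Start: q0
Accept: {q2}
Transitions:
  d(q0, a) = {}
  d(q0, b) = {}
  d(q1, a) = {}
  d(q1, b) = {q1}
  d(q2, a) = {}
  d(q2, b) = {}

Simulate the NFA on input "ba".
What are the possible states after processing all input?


Start: {q0}
  --b--> {}
  --a--> {}

{} (empty set, no valid transitions)


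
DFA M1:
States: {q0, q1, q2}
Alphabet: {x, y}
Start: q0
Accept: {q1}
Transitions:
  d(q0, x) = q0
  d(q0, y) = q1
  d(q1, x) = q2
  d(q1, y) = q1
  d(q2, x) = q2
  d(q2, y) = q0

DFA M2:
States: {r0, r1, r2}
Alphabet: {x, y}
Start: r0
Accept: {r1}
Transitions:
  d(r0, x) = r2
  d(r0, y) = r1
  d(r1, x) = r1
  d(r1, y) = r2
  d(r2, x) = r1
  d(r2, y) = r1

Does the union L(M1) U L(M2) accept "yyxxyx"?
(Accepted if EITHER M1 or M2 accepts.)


M1: final=q0 accepted=False
M2: final=r1 accepted=True

Yes, union accepts


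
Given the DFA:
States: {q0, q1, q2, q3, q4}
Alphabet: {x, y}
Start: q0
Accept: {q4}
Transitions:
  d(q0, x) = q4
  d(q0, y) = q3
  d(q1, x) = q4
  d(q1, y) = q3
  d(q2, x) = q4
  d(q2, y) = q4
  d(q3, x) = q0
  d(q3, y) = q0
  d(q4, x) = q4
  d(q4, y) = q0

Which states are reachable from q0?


BFS from q0:
  layer 0: {q0}
  layer 1: {q3, q4}

{q0, q3, q4}


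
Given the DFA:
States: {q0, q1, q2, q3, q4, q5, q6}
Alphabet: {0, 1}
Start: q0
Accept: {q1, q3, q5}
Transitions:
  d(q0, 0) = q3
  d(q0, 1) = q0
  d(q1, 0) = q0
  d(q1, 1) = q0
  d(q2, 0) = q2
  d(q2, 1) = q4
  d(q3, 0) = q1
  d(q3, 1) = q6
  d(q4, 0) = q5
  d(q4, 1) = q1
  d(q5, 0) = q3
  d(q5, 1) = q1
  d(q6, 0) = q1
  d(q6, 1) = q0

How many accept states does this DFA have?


Accept states listed: {q1, q3, q5}
Counting: q1(1) q3(2) q5(3)

3


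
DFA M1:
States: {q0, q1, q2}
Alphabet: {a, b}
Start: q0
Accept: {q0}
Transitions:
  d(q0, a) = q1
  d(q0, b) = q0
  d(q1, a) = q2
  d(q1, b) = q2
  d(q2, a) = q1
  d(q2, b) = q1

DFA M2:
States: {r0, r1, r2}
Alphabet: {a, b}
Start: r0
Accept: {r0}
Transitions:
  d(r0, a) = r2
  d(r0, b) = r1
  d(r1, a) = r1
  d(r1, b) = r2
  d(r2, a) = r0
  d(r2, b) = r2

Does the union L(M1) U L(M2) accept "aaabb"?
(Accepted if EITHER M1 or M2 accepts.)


M1: final=q1 accepted=False
M2: final=r2 accepted=False

No, union rejects (neither accepts)


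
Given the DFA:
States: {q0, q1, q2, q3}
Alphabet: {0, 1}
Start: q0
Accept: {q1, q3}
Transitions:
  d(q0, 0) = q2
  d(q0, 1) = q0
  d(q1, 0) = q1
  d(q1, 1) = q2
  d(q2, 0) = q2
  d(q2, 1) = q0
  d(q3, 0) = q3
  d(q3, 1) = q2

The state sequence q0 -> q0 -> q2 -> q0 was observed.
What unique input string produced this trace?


Trace back each transition to find the symbol:
  q0 --[1]--> q0
  q0 --[0]--> q2
  q2 --[1]--> q0

"101"


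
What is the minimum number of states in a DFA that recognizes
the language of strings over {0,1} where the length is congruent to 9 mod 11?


States track (length) mod 11.
Need 11 states: one per remainder 0..10; accept = remainder 9.

11


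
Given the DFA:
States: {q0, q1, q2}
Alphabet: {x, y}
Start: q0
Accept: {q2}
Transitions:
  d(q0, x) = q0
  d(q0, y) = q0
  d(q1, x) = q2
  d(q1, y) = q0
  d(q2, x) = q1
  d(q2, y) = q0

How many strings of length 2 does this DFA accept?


Enumerating all length-2 strings:
  "xx" -> q0 [reject]
  "xy" -> q0 [reject]
  "yx" -> q0 [reject]
  "yy" -> q0 [reject]

0 out of 4


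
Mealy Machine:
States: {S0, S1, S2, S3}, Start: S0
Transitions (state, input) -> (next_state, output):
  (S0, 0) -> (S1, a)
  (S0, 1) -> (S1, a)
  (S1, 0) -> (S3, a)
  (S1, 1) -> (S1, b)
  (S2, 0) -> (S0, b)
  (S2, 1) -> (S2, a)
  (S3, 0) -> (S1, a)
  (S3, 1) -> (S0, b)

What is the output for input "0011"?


Step-by-step:
  (S0, 0) -> (S1, a)
  (S1, 0) -> (S3, a)
  (S3, 1) -> (S0, b)
  (S0, 1) -> (S1, a)

"aaba"


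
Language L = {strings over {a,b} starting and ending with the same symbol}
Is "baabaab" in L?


first = 'b', last = 'b'

Yes, "baabaab" is in L


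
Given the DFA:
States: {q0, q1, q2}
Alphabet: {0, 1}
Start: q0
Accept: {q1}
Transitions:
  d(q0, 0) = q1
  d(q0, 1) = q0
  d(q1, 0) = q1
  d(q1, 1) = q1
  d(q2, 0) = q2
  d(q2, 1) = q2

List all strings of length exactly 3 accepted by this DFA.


All strings of length 3: 8 total
Accepted: 7

"000", "001", "010", "011", "100", "101", "110"


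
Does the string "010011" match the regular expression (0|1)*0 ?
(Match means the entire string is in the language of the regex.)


|string| = 6; first = '0'; last = '1'

No, "010011" does not match (0|1)*0


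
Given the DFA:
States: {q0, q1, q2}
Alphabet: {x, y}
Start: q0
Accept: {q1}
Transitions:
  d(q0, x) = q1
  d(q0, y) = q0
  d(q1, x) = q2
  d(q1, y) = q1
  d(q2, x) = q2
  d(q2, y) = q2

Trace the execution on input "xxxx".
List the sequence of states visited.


Input: xxxx
d(q0, x) = q1
d(q1, x) = q2
d(q2, x) = q2
d(q2, x) = q2


q0 -> q1 -> q2 -> q2 -> q2


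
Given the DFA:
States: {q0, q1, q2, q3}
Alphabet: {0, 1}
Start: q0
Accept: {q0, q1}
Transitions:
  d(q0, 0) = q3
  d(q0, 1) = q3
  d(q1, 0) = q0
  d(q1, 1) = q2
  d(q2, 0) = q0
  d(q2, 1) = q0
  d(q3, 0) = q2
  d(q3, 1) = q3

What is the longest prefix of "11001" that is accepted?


Run the DFA, marking each prefix where the state is accepting:
  "" -> q0 [accept]
  "1" -> q3 [reject]
  "11" -> q3 [reject]
  "110" -> q2 [reject]
  "1100" -> q0 [accept]
  "11001" -> q3 [reject]

"1100"


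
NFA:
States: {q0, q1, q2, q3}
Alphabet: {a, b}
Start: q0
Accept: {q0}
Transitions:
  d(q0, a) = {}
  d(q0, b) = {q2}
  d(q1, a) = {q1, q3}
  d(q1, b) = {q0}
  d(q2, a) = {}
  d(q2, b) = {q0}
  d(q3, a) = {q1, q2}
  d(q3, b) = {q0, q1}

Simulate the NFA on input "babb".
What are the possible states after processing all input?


Start: {q0}
  --b--> {q2}
  --a--> {}
  --b--> {}
  --b--> {}

{} (empty set, no valid transitions)


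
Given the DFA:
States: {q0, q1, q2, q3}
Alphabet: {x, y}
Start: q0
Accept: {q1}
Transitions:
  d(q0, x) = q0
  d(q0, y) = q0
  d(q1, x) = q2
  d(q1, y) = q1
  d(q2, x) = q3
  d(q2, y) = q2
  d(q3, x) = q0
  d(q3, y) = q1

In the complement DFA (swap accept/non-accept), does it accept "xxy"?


Trace: q0 -> q0 -> q0 -> q0
Final: q0
Original accept: {q1}
Complement: q0 is not in original accept

Yes, complement accepts (original rejects)


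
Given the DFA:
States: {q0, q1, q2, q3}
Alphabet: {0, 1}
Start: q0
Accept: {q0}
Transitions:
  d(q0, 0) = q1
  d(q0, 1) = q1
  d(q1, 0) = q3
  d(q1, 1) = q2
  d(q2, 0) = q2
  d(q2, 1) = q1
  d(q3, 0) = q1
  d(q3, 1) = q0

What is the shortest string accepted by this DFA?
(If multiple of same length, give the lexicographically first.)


BFS by string length (lex-first path to each state shown):
  len 0: q0<-""
Found accept state at length 0.

"" (empty string)


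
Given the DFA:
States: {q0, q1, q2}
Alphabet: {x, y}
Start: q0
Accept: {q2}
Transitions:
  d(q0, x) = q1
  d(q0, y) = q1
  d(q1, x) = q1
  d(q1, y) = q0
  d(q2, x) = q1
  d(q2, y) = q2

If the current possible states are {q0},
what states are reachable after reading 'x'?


Apply transition on 'x' from each current state:
  d(q0, x) = q1

{q1}


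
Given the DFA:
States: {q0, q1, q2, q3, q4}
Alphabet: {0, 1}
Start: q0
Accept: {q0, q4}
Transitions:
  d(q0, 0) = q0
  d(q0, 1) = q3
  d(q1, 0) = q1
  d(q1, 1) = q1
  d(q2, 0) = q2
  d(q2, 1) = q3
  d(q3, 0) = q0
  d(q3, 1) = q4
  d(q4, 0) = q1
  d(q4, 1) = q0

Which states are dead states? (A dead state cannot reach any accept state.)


Forward reachability from each state:
  q0 -> reaches accept state q0 (live)
  q1 -> reaches {q1}, no accept state (dead)
  q2 -> reaches accept state q0 (live)
  q3 -> reaches accept state q0 (live)
  q4 -> reaches accept state q0 (live)

{q1}


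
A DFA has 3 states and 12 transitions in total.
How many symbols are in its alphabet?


Each state has exactly one transition per symbol.
|alphabet| = transitions / states = 12 / 3 = 4

4


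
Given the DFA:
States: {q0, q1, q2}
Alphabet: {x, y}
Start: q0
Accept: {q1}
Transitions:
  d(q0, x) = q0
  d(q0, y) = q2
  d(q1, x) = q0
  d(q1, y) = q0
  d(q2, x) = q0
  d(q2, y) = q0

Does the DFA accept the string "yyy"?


Trace: q0 -> q2 -> q0 -> q2
Final state: q2
Accept states: {q1}

No, rejected (final state q2 is not an accept state)


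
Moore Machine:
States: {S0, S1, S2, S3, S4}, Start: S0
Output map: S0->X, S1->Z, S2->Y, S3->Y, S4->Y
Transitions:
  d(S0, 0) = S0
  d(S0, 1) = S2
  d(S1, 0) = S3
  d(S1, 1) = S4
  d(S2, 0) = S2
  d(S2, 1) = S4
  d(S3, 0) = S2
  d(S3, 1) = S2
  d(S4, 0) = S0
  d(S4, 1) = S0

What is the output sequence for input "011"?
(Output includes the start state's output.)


Start: S0 (output X)
  --0--> S0 (output X)
  --1--> S2 (output Y)
  --1--> S4 (output Y)

"XXYY"


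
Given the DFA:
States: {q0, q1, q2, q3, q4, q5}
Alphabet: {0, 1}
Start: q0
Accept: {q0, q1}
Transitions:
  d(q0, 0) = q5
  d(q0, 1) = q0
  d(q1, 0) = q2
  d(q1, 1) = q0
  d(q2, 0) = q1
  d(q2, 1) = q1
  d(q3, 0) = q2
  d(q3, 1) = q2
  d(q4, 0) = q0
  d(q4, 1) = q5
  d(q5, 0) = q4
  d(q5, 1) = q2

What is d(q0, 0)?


Looking up transition d(q0, 0)

q5


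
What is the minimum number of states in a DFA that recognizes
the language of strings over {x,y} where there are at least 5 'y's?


States: count = 0, 1, ..., 4, and a final '>= 5' state.
Total: 5 + 1 = 6. Accept = '>= 5' state.

6


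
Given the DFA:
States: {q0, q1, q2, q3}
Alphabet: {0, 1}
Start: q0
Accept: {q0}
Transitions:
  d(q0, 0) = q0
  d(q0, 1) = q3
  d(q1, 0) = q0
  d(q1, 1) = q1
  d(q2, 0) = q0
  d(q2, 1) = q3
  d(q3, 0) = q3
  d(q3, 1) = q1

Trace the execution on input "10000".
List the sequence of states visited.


Input: 10000
d(q0, 1) = q3
d(q3, 0) = q3
d(q3, 0) = q3
d(q3, 0) = q3
d(q3, 0) = q3


q0 -> q3 -> q3 -> q3 -> q3 -> q3


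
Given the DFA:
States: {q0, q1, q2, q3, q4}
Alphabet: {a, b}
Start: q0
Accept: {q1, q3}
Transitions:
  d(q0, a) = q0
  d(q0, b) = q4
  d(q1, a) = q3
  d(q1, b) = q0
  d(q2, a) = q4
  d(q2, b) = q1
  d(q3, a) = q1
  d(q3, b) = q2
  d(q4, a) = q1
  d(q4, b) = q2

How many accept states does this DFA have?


Accept states listed: {q1, q3}
Counting: q1(1) q3(2)

2


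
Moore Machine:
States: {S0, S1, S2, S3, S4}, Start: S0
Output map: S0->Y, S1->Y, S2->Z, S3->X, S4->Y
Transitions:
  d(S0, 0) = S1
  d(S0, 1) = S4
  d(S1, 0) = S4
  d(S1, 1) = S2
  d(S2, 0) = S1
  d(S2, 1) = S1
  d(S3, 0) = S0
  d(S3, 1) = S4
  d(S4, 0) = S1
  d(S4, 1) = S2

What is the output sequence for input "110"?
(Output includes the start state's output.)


Start: S0 (output Y)
  --1--> S4 (output Y)
  --1--> S2 (output Z)
  --0--> S1 (output Y)

"YYZY"


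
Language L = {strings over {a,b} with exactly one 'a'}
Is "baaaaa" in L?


count('a') = 5

No, "baaaaa" is not in L


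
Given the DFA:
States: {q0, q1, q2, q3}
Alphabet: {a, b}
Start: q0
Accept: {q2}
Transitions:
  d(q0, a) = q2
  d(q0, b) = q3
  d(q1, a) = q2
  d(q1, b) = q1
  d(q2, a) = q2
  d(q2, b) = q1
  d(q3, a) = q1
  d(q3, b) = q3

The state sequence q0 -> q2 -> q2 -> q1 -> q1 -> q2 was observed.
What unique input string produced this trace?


Trace back each transition to find the symbol:
  q0 --[a]--> q2
  q2 --[a]--> q2
  q2 --[b]--> q1
  q1 --[b]--> q1
  q1 --[a]--> q2

"aabba"


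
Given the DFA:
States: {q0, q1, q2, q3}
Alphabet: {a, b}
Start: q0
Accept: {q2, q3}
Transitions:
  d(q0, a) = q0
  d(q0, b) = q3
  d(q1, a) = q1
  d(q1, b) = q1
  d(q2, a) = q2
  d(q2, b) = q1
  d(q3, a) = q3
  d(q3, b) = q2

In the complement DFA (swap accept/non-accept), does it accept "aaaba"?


Trace: q0 -> q0 -> q0 -> q0 -> q3 -> q3
Final: q3
Original accept: {q2, q3}
Complement: q3 is in original accept

No, complement rejects (original accepts)


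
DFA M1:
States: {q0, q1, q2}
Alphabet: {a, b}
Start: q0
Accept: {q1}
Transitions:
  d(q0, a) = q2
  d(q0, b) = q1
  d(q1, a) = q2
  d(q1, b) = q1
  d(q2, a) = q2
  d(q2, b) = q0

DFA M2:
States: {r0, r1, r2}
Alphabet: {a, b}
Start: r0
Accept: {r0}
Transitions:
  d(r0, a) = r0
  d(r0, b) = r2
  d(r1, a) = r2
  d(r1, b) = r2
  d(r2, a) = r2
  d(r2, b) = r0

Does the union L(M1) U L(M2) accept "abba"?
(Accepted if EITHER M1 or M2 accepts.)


M1: final=q2 accepted=False
M2: final=r0 accepted=True

Yes, union accepts


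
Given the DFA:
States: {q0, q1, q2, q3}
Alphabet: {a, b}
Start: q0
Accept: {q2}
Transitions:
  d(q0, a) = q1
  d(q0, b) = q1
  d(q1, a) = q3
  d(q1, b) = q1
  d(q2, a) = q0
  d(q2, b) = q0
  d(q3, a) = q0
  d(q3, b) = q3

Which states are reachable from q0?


BFS from q0:
  layer 0: {q0}
  layer 1: {q1}
  layer 2: {q3}

{q0, q1, q3}


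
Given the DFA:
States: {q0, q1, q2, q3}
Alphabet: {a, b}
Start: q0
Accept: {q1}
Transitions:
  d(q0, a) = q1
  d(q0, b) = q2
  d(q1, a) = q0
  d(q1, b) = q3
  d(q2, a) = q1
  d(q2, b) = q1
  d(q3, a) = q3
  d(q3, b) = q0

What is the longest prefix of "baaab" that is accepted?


Run the DFA, marking each prefix where the state is accepting:
  "" -> q0 [reject]
  "b" -> q2 [reject]
  "ba" -> q1 [accept]
  "baa" -> q0 [reject]
  "baaa" -> q1 [accept]
  "baaab" -> q3 [reject]

"baaa"


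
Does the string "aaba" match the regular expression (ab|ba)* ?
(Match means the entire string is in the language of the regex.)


|string| = 4; first = 'a'; last = 'a'

No, "aaba" does not match (ab|ba)*


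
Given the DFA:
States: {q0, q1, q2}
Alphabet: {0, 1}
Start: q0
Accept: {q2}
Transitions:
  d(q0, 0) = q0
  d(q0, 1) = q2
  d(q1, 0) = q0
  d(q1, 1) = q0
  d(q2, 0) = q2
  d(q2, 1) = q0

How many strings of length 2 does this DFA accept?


Enumerating all length-2 strings:
  "00" -> q0 [reject]
  "01" -> q2 [accept]
  "10" -> q2 [accept]
  "11" -> q0 [reject]

2 out of 4


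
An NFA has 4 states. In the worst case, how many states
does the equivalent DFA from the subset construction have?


Subset construction: one DFA state per subset of NFA states.
2^4 = 16

16


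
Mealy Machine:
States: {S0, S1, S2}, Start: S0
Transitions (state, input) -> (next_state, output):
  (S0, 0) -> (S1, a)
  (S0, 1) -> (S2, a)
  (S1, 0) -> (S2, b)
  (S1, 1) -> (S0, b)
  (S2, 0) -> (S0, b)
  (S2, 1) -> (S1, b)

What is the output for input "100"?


Step-by-step:
  (S0, 1) -> (S2, a)
  (S2, 0) -> (S0, b)
  (S0, 0) -> (S1, a)

"aba"


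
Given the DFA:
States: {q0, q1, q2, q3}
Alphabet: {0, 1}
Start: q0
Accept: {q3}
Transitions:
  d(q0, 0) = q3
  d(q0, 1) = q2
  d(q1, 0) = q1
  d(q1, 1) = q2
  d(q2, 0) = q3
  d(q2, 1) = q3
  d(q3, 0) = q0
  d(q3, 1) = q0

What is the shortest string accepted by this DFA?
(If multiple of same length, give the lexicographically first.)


BFS by string length (lex-first path to each state shown):
  len 0: q0<-""
  len 1: q2<-"1", q3<-"0"
Found accept state at length 1.

"0"


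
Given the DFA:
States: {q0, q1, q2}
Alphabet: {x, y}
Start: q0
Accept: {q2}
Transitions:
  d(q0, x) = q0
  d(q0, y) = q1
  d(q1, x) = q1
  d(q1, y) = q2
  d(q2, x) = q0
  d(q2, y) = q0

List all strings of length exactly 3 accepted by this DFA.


All strings of length 3: 8 total
Accepted: 2

"xyy", "yxy"


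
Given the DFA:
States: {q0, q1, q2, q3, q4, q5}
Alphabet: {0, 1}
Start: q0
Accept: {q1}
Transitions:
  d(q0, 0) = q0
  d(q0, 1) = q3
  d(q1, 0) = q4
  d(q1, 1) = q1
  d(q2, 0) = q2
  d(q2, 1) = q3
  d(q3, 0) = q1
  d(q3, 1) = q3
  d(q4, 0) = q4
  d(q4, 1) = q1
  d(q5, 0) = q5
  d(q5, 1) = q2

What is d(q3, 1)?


Looking up transition d(q3, 1)

q3


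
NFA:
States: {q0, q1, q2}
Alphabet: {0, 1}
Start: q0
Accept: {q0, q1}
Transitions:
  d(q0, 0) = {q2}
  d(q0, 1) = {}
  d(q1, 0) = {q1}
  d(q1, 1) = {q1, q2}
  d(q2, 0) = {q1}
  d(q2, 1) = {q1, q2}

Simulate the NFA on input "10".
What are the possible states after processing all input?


Start: {q0}
  --1--> {}
  --0--> {}

{} (empty set, no valid transitions)


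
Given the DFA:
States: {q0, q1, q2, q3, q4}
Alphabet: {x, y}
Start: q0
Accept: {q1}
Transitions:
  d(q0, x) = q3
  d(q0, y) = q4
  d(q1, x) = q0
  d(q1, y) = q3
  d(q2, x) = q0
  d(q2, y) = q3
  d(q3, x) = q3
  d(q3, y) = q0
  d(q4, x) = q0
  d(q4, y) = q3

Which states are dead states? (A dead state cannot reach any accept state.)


Forward reachability from each state:
  q0 -> reaches {q0, q3, q4}, no accept state (dead)
  q1 -> reaches accept state q1 (live)
  q2 -> reaches {q0, q2, q3, q4}, no accept state (dead)
  q3 -> reaches {q0, q3, q4}, no accept state (dead)
  q4 -> reaches {q0, q3, q4}, no accept state (dead)

{q0, q2, q3, q4}


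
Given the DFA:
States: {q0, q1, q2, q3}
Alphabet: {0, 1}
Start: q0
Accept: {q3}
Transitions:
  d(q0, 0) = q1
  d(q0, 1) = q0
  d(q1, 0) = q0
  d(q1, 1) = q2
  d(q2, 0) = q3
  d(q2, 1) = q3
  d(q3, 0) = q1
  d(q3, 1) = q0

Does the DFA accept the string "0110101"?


Trace: q0 -> q1 -> q2 -> q3 -> q1 -> q2 -> q3 -> q0
Final state: q0
Accept states: {q3}

No, rejected (final state q0 is not an accept state)


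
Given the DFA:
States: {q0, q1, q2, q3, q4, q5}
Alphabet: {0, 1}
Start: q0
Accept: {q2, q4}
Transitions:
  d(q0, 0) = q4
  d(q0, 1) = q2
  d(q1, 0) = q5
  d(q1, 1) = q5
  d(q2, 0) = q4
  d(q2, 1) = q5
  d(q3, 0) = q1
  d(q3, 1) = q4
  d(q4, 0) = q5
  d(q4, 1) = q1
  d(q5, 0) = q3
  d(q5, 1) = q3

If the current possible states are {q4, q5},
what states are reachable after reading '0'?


Apply transition on '0' from each current state:
  d(q4, 0) = q5
  d(q5, 0) = q3

{q3, q5}


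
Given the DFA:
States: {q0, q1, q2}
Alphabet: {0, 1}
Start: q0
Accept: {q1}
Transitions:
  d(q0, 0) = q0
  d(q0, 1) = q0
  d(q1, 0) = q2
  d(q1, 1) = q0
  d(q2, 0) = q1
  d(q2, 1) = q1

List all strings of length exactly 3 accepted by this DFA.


All strings of length 3: 8 total
Accepted: 0

None


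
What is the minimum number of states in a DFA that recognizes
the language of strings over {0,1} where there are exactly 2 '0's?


States: count = 0, 1, ..., 2 (that's 3 states), plus a dead state for count > 2.
Total: 3 + 1 = 4. Accept = count-2 state.

4


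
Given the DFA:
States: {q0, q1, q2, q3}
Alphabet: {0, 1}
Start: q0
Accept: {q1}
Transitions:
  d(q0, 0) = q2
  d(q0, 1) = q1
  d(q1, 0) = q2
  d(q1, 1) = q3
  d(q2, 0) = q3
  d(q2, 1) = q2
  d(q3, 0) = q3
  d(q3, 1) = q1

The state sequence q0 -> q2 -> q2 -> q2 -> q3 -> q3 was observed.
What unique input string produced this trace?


Trace back each transition to find the symbol:
  q0 --[0]--> q2
  q2 --[1]--> q2
  q2 --[1]--> q2
  q2 --[0]--> q3
  q3 --[0]--> q3

"01100"


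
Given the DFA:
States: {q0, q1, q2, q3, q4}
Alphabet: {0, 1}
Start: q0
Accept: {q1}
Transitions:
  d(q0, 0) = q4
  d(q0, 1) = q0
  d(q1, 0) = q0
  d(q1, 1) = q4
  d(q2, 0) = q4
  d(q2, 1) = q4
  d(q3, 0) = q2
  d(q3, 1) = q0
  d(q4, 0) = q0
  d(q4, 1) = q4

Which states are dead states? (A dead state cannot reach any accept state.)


Forward reachability from each state:
  q0 -> reaches {q0, q4}, no accept state (dead)
  q1 -> reaches accept state q1 (live)
  q2 -> reaches {q0, q2, q4}, no accept state (dead)
  q3 -> reaches {q0, q2, q3, q4}, no accept state (dead)
  q4 -> reaches {q0, q4}, no accept state (dead)

{q0, q2, q3, q4}


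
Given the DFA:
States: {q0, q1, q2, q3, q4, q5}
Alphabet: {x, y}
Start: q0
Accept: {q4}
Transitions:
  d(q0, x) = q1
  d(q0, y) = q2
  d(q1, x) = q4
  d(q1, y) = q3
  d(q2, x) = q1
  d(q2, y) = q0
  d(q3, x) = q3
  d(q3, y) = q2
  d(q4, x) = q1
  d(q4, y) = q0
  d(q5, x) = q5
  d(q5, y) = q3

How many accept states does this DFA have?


Accept states listed: {q4}
Counting: q4(1)

1


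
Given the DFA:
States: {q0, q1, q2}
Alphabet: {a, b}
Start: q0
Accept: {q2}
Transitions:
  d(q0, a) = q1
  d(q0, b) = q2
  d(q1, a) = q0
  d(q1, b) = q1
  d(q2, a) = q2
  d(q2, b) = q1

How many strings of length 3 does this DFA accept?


Enumerating all length-3 strings:
  "aaa" -> q1 [reject]
  "aab" -> q2 [accept]
  "aba" -> q0 [reject]
  "abb" -> q1 [reject]
  "baa" -> q2 [accept]
  "bab" -> q1 [reject]
  "bba" -> q0 [reject]
  "bbb" -> q1 [reject]

2 out of 8


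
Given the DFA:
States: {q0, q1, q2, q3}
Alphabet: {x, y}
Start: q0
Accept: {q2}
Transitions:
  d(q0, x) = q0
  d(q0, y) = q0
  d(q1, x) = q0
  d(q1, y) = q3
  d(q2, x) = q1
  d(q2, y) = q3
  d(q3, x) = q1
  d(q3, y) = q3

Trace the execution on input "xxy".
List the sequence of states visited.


Input: xxy
d(q0, x) = q0
d(q0, x) = q0
d(q0, y) = q0


q0 -> q0 -> q0 -> q0


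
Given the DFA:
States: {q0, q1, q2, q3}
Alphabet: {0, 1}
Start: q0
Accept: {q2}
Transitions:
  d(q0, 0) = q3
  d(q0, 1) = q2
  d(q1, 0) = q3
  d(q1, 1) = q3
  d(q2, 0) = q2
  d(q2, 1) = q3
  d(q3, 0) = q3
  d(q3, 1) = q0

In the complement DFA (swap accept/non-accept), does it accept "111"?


Trace: q0 -> q2 -> q3 -> q0
Final: q0
Original accept: {q2}
Complement: q0 is not in original accept

Yes, complement accepts (original rejects)


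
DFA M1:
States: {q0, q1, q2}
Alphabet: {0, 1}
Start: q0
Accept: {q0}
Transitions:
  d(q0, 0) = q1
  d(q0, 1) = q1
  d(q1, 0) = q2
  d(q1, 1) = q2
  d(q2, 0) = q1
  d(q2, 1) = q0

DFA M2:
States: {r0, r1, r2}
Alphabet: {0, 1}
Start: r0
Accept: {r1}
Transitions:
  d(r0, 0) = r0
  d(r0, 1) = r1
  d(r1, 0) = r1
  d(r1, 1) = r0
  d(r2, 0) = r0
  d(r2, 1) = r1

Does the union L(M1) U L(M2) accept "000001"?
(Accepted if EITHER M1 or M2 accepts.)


M1: final=q2 accepted=False
M2: final=r1 accepted=True

Yes, union accepts


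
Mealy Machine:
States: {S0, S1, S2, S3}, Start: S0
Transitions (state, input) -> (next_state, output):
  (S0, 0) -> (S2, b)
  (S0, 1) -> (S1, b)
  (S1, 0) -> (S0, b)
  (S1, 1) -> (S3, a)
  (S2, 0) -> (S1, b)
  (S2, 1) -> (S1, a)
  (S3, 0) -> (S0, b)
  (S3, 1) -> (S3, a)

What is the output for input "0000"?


Step-by-step:
  (S0, 0) -> (S2, b)
  (S2, 0) -> (S1, b)
  (S1, 0) -> (S0, b)
  (S0, 0) -> (S2, b)

"bbbb"


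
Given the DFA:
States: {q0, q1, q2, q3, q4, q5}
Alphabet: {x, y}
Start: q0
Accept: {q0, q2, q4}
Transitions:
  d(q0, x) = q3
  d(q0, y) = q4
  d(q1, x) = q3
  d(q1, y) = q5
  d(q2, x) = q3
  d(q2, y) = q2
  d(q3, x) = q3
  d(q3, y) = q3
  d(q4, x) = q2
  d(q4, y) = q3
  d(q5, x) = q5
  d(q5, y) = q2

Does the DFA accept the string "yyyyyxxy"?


Trace: q0 -> q4 -> q3 -> q3 -> q3 -> q3 -> q3 -> q3 -> q3
Final state: q3
Accept states: {q0, q2, q4}

No, rejected (final state q3 is not an accept state)


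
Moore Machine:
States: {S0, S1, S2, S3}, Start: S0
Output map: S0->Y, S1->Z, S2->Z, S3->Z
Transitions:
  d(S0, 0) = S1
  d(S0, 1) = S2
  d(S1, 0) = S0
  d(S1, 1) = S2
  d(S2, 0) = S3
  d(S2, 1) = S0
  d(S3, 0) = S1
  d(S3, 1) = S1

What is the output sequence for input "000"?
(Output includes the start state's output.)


Start: S0 (output Y)
  --0--> S1 (output Z)
  --0--> S0 (output Y)
  --0--> S1 (output Z)

"YZYZ"


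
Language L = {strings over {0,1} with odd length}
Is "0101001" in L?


length = 7; 7 mod 2 = 1

Yes, "0101001" is in L


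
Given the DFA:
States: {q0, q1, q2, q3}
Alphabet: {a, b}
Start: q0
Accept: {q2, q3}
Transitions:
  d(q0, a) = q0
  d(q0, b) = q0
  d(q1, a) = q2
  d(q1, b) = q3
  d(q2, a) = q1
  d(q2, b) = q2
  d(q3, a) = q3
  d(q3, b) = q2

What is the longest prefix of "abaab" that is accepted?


Run the DFA, marking each prefix where the state is accepting:
  "" -> q0 [reject]
  "a" -> q0 [reject]
  "ab" -> q0 [reject]
  "aba" -> q0 [reject]
  "abaa" -> q0 [reject]
  "abaab" -> q0 [reject]

No prefix is accepted


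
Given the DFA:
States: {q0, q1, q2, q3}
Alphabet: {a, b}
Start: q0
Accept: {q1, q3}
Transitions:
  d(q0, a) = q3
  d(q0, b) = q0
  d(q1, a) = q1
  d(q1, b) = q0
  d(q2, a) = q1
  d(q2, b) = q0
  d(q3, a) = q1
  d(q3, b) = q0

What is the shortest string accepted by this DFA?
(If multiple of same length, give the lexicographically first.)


BFS by string length (lex-first path to each state shown):
  len 0: q0<-""
  len 1: q0<-"b", q3<-"a"
Found accept state at length 1.

"a"


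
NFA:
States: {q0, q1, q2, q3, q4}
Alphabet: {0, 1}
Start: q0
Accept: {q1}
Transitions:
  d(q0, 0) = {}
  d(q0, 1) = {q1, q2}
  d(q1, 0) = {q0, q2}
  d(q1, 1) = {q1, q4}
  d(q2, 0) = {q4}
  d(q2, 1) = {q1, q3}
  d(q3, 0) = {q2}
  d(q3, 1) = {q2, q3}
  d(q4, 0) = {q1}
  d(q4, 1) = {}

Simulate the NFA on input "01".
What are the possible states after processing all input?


Start: {q0}
  --0--> {}
  --1--> {}

{} (empty set, no valid transitions)


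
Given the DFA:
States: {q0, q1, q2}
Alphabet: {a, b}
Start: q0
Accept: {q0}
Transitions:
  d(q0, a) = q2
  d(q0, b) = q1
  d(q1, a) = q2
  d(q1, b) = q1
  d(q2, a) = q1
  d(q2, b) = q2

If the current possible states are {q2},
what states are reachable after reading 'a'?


Apply transition on 'a' from each current state:
  d(q2, a) = q1

{q1}


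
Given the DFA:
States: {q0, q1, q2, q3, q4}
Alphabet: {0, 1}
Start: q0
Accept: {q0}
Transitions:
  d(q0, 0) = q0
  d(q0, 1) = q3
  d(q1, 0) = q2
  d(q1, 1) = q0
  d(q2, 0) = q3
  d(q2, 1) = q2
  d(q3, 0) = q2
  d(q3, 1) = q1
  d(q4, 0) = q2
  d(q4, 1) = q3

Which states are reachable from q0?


BFS from q0:
  layer 0: {q0}
  layer 1: {q3}
  layer 2: {q1, q2}

{q0, q1, q2, q3}


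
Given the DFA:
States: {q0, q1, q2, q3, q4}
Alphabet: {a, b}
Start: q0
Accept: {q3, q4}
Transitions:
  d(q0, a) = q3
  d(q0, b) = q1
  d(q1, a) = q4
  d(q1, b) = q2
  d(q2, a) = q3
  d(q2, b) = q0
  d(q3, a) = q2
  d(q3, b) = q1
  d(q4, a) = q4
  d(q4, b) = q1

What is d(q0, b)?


Looking up transition d(q0, b)

q1


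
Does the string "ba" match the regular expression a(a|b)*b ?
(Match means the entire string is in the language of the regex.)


|string| = 2; first = 'b'; last = 'a'

No, "ba" does not match a(a|b)*b


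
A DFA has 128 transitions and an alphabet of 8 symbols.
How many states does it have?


Each state has exactly one transition per symbol.
states = transitions / |alphabet| = 128 / 8 = 16

16


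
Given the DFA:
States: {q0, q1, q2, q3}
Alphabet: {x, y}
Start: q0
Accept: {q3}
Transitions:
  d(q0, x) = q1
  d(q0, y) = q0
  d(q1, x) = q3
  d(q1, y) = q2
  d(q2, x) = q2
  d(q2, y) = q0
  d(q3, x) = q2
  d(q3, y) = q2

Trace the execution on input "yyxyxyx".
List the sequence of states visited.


Input: yyxyxyx
d(q0, y) = q0
d(q0, y) = q0
d(q0, x) = q1
d(q1, y) = q2
d(q2, x) = q2
d(q2, y) = q0
d(q0, x) = q1


q0 -> q0 -> q0 -> q1 -> q2 -> q2 -> q0 -> q1


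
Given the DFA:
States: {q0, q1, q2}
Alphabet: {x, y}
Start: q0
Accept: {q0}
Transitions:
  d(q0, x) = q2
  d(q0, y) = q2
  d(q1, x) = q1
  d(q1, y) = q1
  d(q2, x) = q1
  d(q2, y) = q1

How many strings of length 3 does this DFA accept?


Enumerating all length-3 strings:
  "xxx" -> q1 [reject]
  "xxy" -> q1 [reject]
  "xyx" -> q1 [reject]
  "xyy" -> q1 [reject]
  "yxx" -> q1 [reject]
  "yxy" -> q1 [reject]
  "yyx" -> q1 [reject]
  "yyy" -> q1 [reject]

0 out of 8


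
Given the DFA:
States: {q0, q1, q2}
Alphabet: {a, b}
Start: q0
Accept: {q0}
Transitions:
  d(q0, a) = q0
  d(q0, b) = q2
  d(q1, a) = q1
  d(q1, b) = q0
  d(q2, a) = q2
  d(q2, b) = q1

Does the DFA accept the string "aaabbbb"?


Trace: q0 -> q0 -> q0 -> q0 -> q2 -> q1 -> q0 -> q2
Final state: q2
Accept states: {q0}

No, rejected (final state q2 is not an accept state)


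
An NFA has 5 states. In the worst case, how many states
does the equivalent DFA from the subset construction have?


Subset construction: one DFA state per subset of NFA states.
2^5 = 32

32


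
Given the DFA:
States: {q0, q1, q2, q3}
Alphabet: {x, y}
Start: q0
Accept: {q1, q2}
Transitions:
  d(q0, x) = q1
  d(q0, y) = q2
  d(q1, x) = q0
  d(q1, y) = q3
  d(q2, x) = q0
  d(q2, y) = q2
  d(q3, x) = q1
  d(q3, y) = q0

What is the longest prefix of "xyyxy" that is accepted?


Run the DFA, marking each prefix where the state is accepting:
  "" -> q0 [reject]
  "x" -> q1 [accept]
  "xy" -> q3 [reject]
  "xyy" -> q0 [reject]
  "xyyx" -> q1 [accept]
  "xyyxy" -> q3 [reject]

"xyyx"


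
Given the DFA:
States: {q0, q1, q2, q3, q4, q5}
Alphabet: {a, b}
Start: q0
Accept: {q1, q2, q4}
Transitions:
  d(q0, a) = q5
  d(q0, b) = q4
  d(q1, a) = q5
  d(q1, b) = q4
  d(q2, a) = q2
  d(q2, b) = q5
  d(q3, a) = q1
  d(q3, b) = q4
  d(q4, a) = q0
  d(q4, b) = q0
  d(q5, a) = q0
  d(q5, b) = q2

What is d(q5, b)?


Looking up transition d(q5, b)

q2


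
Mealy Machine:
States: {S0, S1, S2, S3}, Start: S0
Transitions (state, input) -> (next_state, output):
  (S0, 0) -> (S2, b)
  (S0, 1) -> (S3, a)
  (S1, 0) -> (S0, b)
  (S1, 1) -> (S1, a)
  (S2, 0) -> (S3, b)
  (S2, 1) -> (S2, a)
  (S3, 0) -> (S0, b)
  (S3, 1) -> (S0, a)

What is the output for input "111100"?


Step-by-step:
  (S0, 1) -> (S3, a)
  (S3, 1) -> (S0, a)
  (S0, 1) -> (S3, a)
  (S3, 1) -> (S0, a)
  (S0, 0) -> (S2, b)
  (S2, 0) -> (S3, b)

"aaaabb"


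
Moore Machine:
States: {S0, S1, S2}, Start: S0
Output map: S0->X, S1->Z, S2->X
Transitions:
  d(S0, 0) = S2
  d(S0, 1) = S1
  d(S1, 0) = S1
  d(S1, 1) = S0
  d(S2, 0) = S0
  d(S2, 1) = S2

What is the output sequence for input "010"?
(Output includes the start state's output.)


Start: S0 (output X)
  --0--> S2 (output X)
  --1--> S2 (output X)
  --0--> S0 (output X)

"XXXX"


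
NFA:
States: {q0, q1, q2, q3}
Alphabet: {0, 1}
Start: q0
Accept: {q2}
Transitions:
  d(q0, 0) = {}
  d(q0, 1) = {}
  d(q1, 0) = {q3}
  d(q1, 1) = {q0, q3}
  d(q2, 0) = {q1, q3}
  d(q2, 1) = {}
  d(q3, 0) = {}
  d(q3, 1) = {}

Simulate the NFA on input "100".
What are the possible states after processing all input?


Start: {q0}
  --1--> {}
  --0--> {}
  --0--> {}

{} (empty set, no valid transitions)


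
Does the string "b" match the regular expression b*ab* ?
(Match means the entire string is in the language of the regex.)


|string| = 1; first = 'b'; last = 'b'

No, "b" does not match b*ab*


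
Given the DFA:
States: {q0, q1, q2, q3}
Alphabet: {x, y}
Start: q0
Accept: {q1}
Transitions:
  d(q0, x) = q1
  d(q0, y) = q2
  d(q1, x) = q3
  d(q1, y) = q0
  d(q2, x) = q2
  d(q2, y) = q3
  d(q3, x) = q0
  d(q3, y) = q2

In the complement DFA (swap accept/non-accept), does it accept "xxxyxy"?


Trace: q0 -> q1 -> q3 -> q0 -> q2 -> q2 -> q3
Final: q3
Original accept: {q1}
Complement: q3 is not in original accept

Yes, complement accepts (original rejects)


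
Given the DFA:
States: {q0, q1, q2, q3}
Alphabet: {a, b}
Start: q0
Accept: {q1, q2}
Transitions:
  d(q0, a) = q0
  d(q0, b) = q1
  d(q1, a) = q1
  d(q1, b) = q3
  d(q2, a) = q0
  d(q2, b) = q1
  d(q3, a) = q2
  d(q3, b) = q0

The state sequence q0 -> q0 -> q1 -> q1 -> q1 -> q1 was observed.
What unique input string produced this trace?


Trace back each transition to find the symbol:
  q0 --[a]--> q0
  q0 --[b]--> q1
  q1 --[a]--> q1
  q1 --[a]--> q1
  q1 --[a]--> q1

"abaaa"
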